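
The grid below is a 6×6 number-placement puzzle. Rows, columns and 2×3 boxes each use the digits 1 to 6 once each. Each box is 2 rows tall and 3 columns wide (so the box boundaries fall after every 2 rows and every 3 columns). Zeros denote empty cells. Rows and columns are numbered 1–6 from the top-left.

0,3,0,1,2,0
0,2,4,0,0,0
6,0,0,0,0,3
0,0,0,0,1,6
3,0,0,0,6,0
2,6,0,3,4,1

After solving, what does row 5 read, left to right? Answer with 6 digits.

R1C1 = 5: row 1 has {1,2,3}; col 1 has {2,3,6}; box has {2,3,4} → only 5 remains.
R1C3 = 6: row 1 has {1,2,3,5}; col 3 has {4}; box has {2,3,4,5} → only 6 remains.
R1C6 = 4: row 1 has {1,2,3,5,6}; col 6 has {1,3,6}; box has {1,2} → only 4 remains.
R2C1 = 1: row 2 has {2,4}; col 1 has {2,3,5,6}; box has {2,3,4,5,6} → only 1 remains.
R2C6 = 5: row 2 has {1,2,4}; col 6 has {1,3,4,6}; box has {1,2,4} → only 5 remains.
R3C5 = 5: row 3 has {3,6}; col 5 has {1,2,4,6}; box has {1,3,6} → only 5 remains.
R4C1 = 4: row 4 has {1,6}; col 1 has {1,2,3,5,6}; box has {6} → only 4 remains.
R4C2 = 5: row 4 has {1,4,6}; col 2 has {2,3,6}; box has {4,6} → only 5 remains.
R4C4 = 2: row 4 has {1,4,5,6}; col 4 has {1,3}; box has {1,3,5,6} → only 2 remains.
R5C4 = 5: row 5 has {3,6}; col 4 has {1,2,3}; box has {1,3,4,6} → only 5 remains.
R5C6 = 2: row 5 has {3,5,6}; col 6 has {1,3,4,5,6}; box has {1,3,4,5,6} → only 2 remains.
R6C3 = 5: row 6 has {1,2,3,4,6}; col 3 has {4,6}; box has {2,3,6} → only 5 remains.
R2C4 = 6: row 2 has {1,2,4,5}; col 4 has {1,2,3,5}; box has {1,2,4,5} → only 6 remains.
R2C5 = 3: row 2 has {1,2,4,5,6}; col 5 has {1,2,4,5,6}; box has {1,2,4,5,6} → only 3 remains.
R3C2 = 1: row 3 has {3,5,6}; col 2 has {2,3,5,6}; box has {4,5,6} → only 1 remains.
R3C3 = 2: row 3 has {1,3,5,6}; col 3 has {4,5,6}; box has {1,4,5,6} → only 2 remains.
R3C4 = 4: row 3 has {1,2,3,5,6}; col 4 has {1,2,3,5,6}; box has {1,2,3,5,6} → only 4 remains.
R4C3 = 3: row 4 has {1,2,4,5,6}; col 3 has {2,4,5,6}; box has {1,2,4,5,6} → only 3 remains.
R5C2 = 4: row 5 has {2,3,5,6}; col 2 has {1,2,3,5,6}; box has {2,3,5,6} → only 4 remains.
R5C3 = 1: row 5 has {2,3,4,5,6}; col 3 has {2,3,4,5,6}; box has {2,3,4,5,6} → only 1 remains.

341562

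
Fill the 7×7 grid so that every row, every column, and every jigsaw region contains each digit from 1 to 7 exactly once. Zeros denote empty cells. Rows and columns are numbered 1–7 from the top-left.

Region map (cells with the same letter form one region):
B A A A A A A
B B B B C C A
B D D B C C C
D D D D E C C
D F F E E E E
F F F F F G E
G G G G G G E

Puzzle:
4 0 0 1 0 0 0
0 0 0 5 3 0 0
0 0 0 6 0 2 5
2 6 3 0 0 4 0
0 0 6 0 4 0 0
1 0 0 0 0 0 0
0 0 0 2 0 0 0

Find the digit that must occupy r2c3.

r2c1 = 7: row 2 has {3,5}; col 1 has {1,2,4}; region has {4,5,6} → only 7 remains.
r3c1 = 3: row 3 has {2,5,6}; col 1 has {1,2,4,7}; region has {4,5,6,7} → only 3 remains.
r4c4 = 7: row 4 has {2,3,4,6}; col 4 has {1,2,5,6}; region has {2,3,6} → only 7 remains.
r4c7 = 1: row 4 has {2,3,4,6,7}; col 7 has {5}; region has {2,3,4,5} → only 1 remains.
r5c1 = 5: row 5 has {4,6}; col 1 has {1,2,3,4,7}; region has {2,3,6,7} → only 5 remains.
r5c4 = 3: row 5 has {4,5,6}; col 4 has {1,2,5,6,7}; region has {4} → only 3 remains.
r6c4 = 4: row 6 has {1}; col 4 has {1,2,3,5,6,7}; region has {1,6} → only 4 remains.
r7c1 = 6: row 7 has {2}; col 1 has {1,2,3,4,5,7}; region has {2} → only 6 remains.
r7c7 = 7: row 7 has {2,6}; col 7 has {1,5}; region has {3,4} → only 7 remains.
r2c6 = 6: row 2 has {3,5,7}; col 6 has {2,4}; region has {1,2,3,4,5} → only 6 remains.
r3c5 = 7: row 3 has {2,3,5,6}; col 5 has {3,4}; region has {1,2,3,4,5,6} → only 7 remains.
r4c5 = 5: row 4 has {1,2,3,4,6,7}; col 5 has {3,4,7}; region has {3,4,7} → only 5 remains.
r5c6 = 1: row 5 has {3,4,5,6}; col 6 has {2,4,6}; region has {3,4,5,7} → only 1 remains.
r5c7 = 2: row 5 has {1,3,4,5,6}; col 7 has {1,5,7}; region has {1,3,4,5,7} → only 2 remains.
r6c5 = 2: row 6 has {1,4}; col 5 has {3,4,5,7}; region has {1,4,6} → only 2 remains.
r6c7 = 6: row 6 has {1,2,4}; col 7 has {1,2,5,7}; region has {1,2,3,4,5,7} → only 6 remains.
r7c5 = 1: row 7 has {2,6,7}; col 5 has {2,3,4,5,7}; region has {2,6} → only 1 remains.
r1c5 = 6: row 1 has {1,4}; col 5 has {1,2,3,4,5,7}; region has {1} → only 6 remains.
r1c7 = 3: row 1 has {1,4,6}; col 7 has {1,2,5,6,7}; region has {1,6} → only 3 remains.
r2c7 = 4: row 2 has {3,5,6,7}; col 7 has {1,2,3,5,6,7}; region has {1,3,6} → only 4 remains.
r5c2 = 7: row 5 has {1,2,3,4,5,6}; col 2 has {6}; region has {1,2,4,6} → only 7 remains.
r6c3 = 5: row 6 has {1,2,4,6}; col 3 has {3,6}; region has {1,2,4,6,7} → only 5 remains.
r7c3 = 4: row 7 has {1,2,6,7}; col 3 has {3,5,6}; region has {1,2,6} → only 4 remains.
r3c3 = 1: row 3 has {2,3,5,6,7}; col 3 has {3,4,5,6}; region has {2,3,5,6,7} → only 1 remains.
r6c2 = 3: row 6 has {1,2,4,5,6}; col 2 has {6,7}; region has {1,2,4,5,6,7} → only 3 remains.
r6c6 = 7: row 6 has {1,2,3,4,5,6}; col 6 has {1,2,4,6}; region has {1,2,4,6} → only 7 remains.
r7c2 = 5: row 7 has {1,2,4,6,7}; col 2 has {3,6,7}; region has {1,2,4,6,7} → only 5 remains.
r7c6 = 3: row 7 has {1,2,4,5,6,7}; col 6 has {1,2,4,6,7}; region has {1,2,4,5,6,7} → only 3 remains.
r1c2 = 2: row 1 has {1,3,4,6}; col 2 has {3,5,6,7}; region has {1,3,4,6} → only 2 remains.
r1c3 = 7: row 1 has {1,2,3,4,6}; col 3 has {1,3,4,5,6}; region has {1,2,3,4,6} → only 7 remains.
r1c6 = 5: row 1 has {1,2,3,4,6,7}; col 6 has {1,2,3,4,6,7}; region has {1,2,3,4,6,7} → only 5 remains.
r2c2 = 1: row 2 has {3,4,5,6,7}; col 2 has {2,3,5,6,7}; region has {3,4,5,6,7} → only 1 remains.
r2c3 = 2: row 2 has {1,3,4,5,6,7}; col 3 has {1,3,4,5,6,7}; region has {1,3,4,5,6,7} → only 2 remains.

2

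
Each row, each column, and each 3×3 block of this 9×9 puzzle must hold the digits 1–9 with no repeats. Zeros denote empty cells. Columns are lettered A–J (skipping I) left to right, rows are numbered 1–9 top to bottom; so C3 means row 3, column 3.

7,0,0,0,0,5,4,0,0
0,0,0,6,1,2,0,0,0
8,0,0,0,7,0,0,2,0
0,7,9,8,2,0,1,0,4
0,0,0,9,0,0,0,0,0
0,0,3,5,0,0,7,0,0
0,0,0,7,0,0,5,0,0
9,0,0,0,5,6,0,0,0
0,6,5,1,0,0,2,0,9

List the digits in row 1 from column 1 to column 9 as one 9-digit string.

D1 = 3: row 1 has {4,5,7}; col 4 has {1,5,6,7,8,9}; box has {1,2,5,6,7} → only 3 remains.
C2 = 4: row 2 has {1,2,6}; col 3 has {3,5,9}; box has {7,8} → only 4 remains.
D3 = 4: row 3 has {2,7,8}; col 4 has {1,3,5,6,7,8,9}; box has {1,2,3,5,6,7} → only 4 remains.
F3 = 9: row 3 has {2,4,7,8}; col 6 has {2,5,6}; box has {1,2,3,4,5,6,7} → only 9 remains.
F4 = 3: row 4 has {1,2,4,7,8,9}; col 6 has {2,5,6,9}; box has {2,5,8,9} → only 3 remains.
D8 = 2: row 8 has {5,6,9}; col 4 has {1,3,4,5,6,7,8,9}; box has {1,5,6,7} → only 2 remains.
E1 = 8: row 1 has {3,4,5,7}; col 5 has {1,2,5,7}; box has {1,2,3,4,5,6,7,9} → only 8 remains.
F5 = 7: in row 5, 7 can only go here (every other open cell in that row sees a 7).
H6 = 9: in row 6, 9 can only go here (every other open cell in that row sees a 9).
B1 = 9: in row 1, 9 can only go here (every other open cell in that row sees a 9).
C1 = 2: in row 1, 2 can only go here (every other open cell in that row sees a 2).
G2 = 9: in row 2, 9 can only go here (every other open cell in that row sees a 9).
E7 = 9: in row 7, 9 can only go here (every other open cell in that row sees a 9).
H9 = 7: in row 9, 7 can only go here (every other open cell in that row sees a 7).
J2 = 7: in row 2, 7 can only go here (every other open cell in that row sees a 7).
H2 = 8: in row 2, 8 can only go here (every other open cell in that row sees an 8).
C8 = 7: in row 8, 7 can only go here (every other open cell in that row sees a 7).
F9 = 8: in row 9, 8 can only go here (every other open cell in that row sees an 8).
F7 = 4: row 7 has {5,7,9}; col 6 has {2,3,5,6,7,8,9}; box has {1,2,5,6,7,8,9} → only 4 remains.
E9 = 3: row 9 has {1,2,5,6,7,8,9}; col 5 has {1,2,5,7,8,9}; box has {1,2,4,5,6,7,8,9} → only 3 remains.
F6 = 1: row 6 has {3,5,7,9}; col 6 has {2,3,4,5,6,7,8,9}; box has {2,3,5,7,8,9} → only 1 remains.
A9 = 4: row 9 has {1,2,3,5,6,7,8,9}; col 1 has {7,8,9}; box has {5,6,7,9} → only 4 remains.
H8 = 4: in row 8, 4 can only go here (every other open cell in that row sees a 4).
C3 = 6: in box 1, 6 can only go here (every other open cell in that box sees a 6).
G3 = 3: row 3 has {2,4,6,7,8,9}; col 7 has {1,2,4,5,7,9}; box has {2,4,7,8,9} → only 3 remains.
G8 = 8: row 8 has {2,4,5,6,7,9}; col 7 has {1,2,3,4,5,7,9}; box has {2,4,5,7,9} → only 8 remains.
G5 = 6: row 5 has {7,9}; col 7 has {1,2,3,4,5,7,8,9}; box has {1,4,7,9} → only 6 remains.
H4 = 5: row 4 has {1,2,3,4,7,8,9}; col 8 has {2,4,7,8,9}; box has {1,4,6,7,9} → only 5 remains.
E5 = 4: row 5 has {6,7,9}; col 5 has {1,2,3,5,7,8,9}; box has {1,2,3,5,7,8,9} → only 4 remains.
H5 = 3: row 5 has {4,6,7,9}; col 8 has {2,4,5,7,8,9}; box has {1,4,5,6,7,9} → only 3 remains.
E6 = 6: row 6 has {1,3,5,7,9}; col 5 has {1,2,3,4,5,7,8,9}; box has {1,2,3,4,5,7,8,9} → only 6 remains.
A4 = 6: row 4 has {1,2,3,4,5,7,8,9}; col 1 has {4,7,8,9}; box has {3,7,9} → only 6 remains.
A6 = 2: row 6 has {1,3,5,6,7,9}; col 1 has {4,6,7,8,9}; box has {3,6,7,9} → only 2 remains.
J6 = 8: row 6 has {1,2,3,5,6,7,9}; col 9 has {4,7,9}; box has {1,3,4,5,6,7,9} → only 8 remains.
J5 = 2: row 5 has {3,4,6,7,9}; col 9 has {4,7,8,9}; box has {1,3,4,5,6,7,8,9} → only 2 remains.
B6 = 4: row 6 has {1,2,3,5,6,7,8,9}; col 2 has {6,7,9}; box has {2,3,6,7,9} → only 4 remains.
B7 = 2: in row 7, 2 can only go here (every other open cell in that row sees a 2).
C7 = 8: in row 7, 8 can only go here (every other open cell in that row sees an 8).
C5 = 1: row 5 has {2,3,4,6,7,9}; col 3 has {2,3,4,5,6,7,8,9}; box has {2,3,4,6,7,9} → only 1 remains.
A5 = 5: row 5 has {1,2,3,4,6,7,9}; col 1 has {2,4,6,7,8,9}; box has {1,2,3,4,6,7,9} → only 5 remains.
B5 = 8: row 5 has {1,2,3,4,5,6,7,9}; col 2 has {2,4,6,7,9}; box has {1,2,3,4,5,6,7,9} → only 8 remains.
A2 = 3: row 2 has {1,2,4,6,7,8,9}; col 1 has {2,4,5,6,7,8,9}; box has {2,4,6,7,8,9} → only 3 remains.
B2 = 5: row 2 has {1,2,3,4,6,7,8,9}; col 2 has {2,4,6,7,8,9}; box has {2,3,4,6,7,8,9} → only 5 remains.
B3 = 1: row 3 has {2,3,4,6,7,8,9}; col 2 has {2,4,5,6,7,8,9}; box has {2,3,4,5,6,7,8,9} → only 1 remains.
J3 = 5: row 3 has {1,2,3,4,6,7,8,9}; col 9 has {2,4,7,8,9}; box has {2,3,4,7,8,9} → only 5 remains.
A7 = 1: row 7 has {2,4,5,7,8,9}; col 1 has {2,3,4,5,6,7,8,9}; box has {2,4,5,6,7,8,9} → only 1 remains.
H7 = 6: row 7 has {1,2,4,5,7,8,9}; col 8 has {2,3,4,5,7,8,9}; box has {2,4,5,7,8,9} → only 6 remains.
J7 = 3: row 7 has {1,2,4,5,6,7,8,9}; col 9 has {2,4,5,7,8,9}; box has {2,4,5,6,7,8,9} → only 3 remains.
B8 = 3: row 8 has {2,4,5,6,7,8,9}; col 2 has {1,2,4,5,6,7,8,9}; box has {1,2,4,5,6,7,8,9} → only 3 remains.
J8 = 1: row 8 has {2,3,4,5,6,7,8,9}; col 9 has {2,3,4,5,7,8,9}; box has {2,3,4,5,6,7,8,9} → only 1 remains.
H1 = 1: row 1 has {2,3,4,5,7,8,9}; col 8 has {2,3,4,5,6,7,8,9}; box has {2,3,4,5,7,8,9} → only 1 remains.
J1 = 6: row 1 has {1,2,3,4,5,7,8,9}; col 9 has {1,2,3,4,5,7,8,9}; box has {1,2,3,4,5,7,8,9} → only 6 remains.

792385416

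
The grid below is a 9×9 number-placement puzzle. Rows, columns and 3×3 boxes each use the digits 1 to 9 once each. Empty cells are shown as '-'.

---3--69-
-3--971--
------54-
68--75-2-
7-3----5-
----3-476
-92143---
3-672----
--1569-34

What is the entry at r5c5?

1

r2c8 = 8: row 2 has {1,3,7,9}; col 8 has {2,3,4,5,7,9}; box has {1,4,5,6,9} → only 8 remains.
r2c9 = 2: row 2 has {1,3,7,8,9}; col 9 has {4,6}; box has {1,4,5,6,8,9} → only 2 remains.
r7c8 = 6: row 7 has {1,2,3,4,9}; col 8 has {2,3,4,5,7,8,9}; box has {3,4} → only 6 remains.
r8c6 = 8: row 8 has {2,3,6,7}; col 6 has {3,5,7,9}; box has {1,2,3,4,5,6,7,9} → only 8 remains.
r8c7 = 9: row 8 has {2,3,6,7,8}; col 7 has {1,4,5,6}; box has {3,4,6} → only 9 remains.
r8c8 = 1: row 8 has {2,3,6,7,8,9}; col 8 has {2,3,4,5,6,7,8,9}; box has {3,4,6,9} → only 1 remains.
r8c9 = 5: row 8 has {1,2,3,6,7,8,9}; col 9 has {2,4,6}; box has {1,3,4,6,9} → only 5 remains.
r9c1 = 8: row 9 has {1,3,4,5,6,9}; col 1 has {3,6,7}; box has {1,2,3,6,9} → only 8 remains.
r9c2 = 7: row 9 has {1,3,4,5,6,8,9}; col 2 has {3,8,9}; box has {1,2,3,6,8,9} → only 7 remains.
r9c7 = 2: row 9 has {1,3,4,5,6,7,8,9}; col 7 has {1,4,5,6,9}; box has {1,3,4,5,6,9} → only 2 remains.
r1c9 = 7: row 1 has {3,6,9}; col 9 has {2,4,5,6}; box has {1,2,4,5,6,8,9} → only 7 remains.
r3c9 = 3: row 3 has {4,5}; col 9 has {2,4,5,6,7}; box has {1,2,4,5,6,7,8,9} → only 3 remains.
r4c7 = 3: row 4 has {2,5,6,7,8}; col 7 has {1,2,4,5,6,9}; box has {2,4,5,6,7} → only 3 remains.
r5c7 = 8: row 5 has {3,5,7}; col 7 has {1,2,3,4,5,6,9}; box has {2,3,4,5,6,7} → only 8 remains.
r7c1 = 5: row 7 has {1,2,3,4,6,9}; col 1 has {3,6,7,8}; box has {1,2,3,6,7,8,9} → only 5 remains.
r7c7 = 7: row 7 has {1,2,3,4,5,6,9}; col 7 has {1,2,3,4,5,6,8,9}; box has {1,2,3,4,5,6,9} → only 7 remains.
r7c9 = 8: row 7 has {1,2,3,4,5,6,7,9}; col 9 has {2,3,4,5,6,7}; box has {1,2,3,4,5,6,7,9} → only 8 remains.
r8c2 = 4: row 8 has {1,2,3,5,6,7,8,9}; col 2 has {3,7,8,9}; box has {1,2,3,5,6,7,8,9} → only 4 remains.
r2c1 = 4: row 2 has {1,2,3,7,8,9}; col 1 has {3,5,6,7,8}; box has {3} → only 4 remains.
r2c3 = 5: row 2 has {1,2,3,4,7,8,9}; col 3 has {1,2,3,6}; box has {3,4} → only 5 remains.
r2c4 = 6: row 2 has {1,2,3,4,5,7,8,9}; col 4 has {1,3,5,7}; box has {3,7,9} → only 6 remains.
r5c5 = 1: row 5 has {3,5,7,8}; col 5 has {2,3,4,6,7,9}; box has {3,5,7} → only 1 remains.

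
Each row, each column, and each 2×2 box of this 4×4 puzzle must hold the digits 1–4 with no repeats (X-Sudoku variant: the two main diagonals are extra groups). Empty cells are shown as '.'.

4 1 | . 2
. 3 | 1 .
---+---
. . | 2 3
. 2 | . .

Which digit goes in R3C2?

4

R1C3 = 3: row 1 has {1,2,4}; col 3 has {1,2}; box has {1,2} → only 3 remains.
R2C1 = 2: row 2 has {1,3}; col 1 has {4}; box has {1,3,4} → only 2 remains.
R2C4 = 4: row 2 has {1,2,3}; col 4 has {2,3}; box has {1,2,3} → only 4 remains.
R3C1 = 1: row 3 has {2,3}; col 1 has {2,4}; box has {2} → only 1 remains.
R3C2 = 4: row 3 has {1,2,3}; col 2 has {1,2,3}; box has {1,2}; anti-diagonal has {1,2} → only 4 remains.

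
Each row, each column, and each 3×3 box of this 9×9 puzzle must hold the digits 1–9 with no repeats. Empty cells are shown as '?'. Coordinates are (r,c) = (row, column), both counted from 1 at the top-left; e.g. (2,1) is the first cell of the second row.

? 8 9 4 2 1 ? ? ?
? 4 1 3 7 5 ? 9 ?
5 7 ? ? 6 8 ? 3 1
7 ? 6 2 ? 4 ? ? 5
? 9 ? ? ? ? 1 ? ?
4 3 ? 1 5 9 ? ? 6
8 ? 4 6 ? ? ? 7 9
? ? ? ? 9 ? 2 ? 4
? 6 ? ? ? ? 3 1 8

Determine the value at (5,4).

(1,9) = 7 (sole candidate).
(2,9) = 2 (sole candidate).
(3,3) = 2 (sole candidate).
(3,4) = 9 (sole candidate).
(3,7) = 4 (sole candidate).
(4,2) = 1 (sole candidate).
(4,8) = 8 (sole candidate).
(5,1) = 2 (sole candidate).
(5,8) = 4 (sole candidate).
(5,9) = 3 (sole candidate).
(6,3) = 8 (sole candidate).
(6,7) = 7 (sole candidate).
(6,8) = 2 (sole candidate).
(7,7) = 5 (sole candidate).
(8,2) = 5 (sole candidate).
(8,8) = 6 (sole candidate).
(9,1) = 9 (sole candidate).
(9,3) = 7 (sole candidate).
(9,4) = 5 (sole candidate).
(9,5) = 4 (sole candidate).
(9,6) = 2 (sole candidate).
(1,7) = 6 (sole candidate).
(1,8) = 5 (sole candidate).
(2,1) = 6 (sole candidate).
(2,7) = 8 (sole candidate).
(4,5) = 3 (sole candidate).
(4,7) = 9 (sole candidate).
(5,3) = 5 (sole candidate).
(5,5) = 8 (sole candidate).
(7,2) = 2 (sole candidate).
(7,5) = 1 (sole candidate).
(7,6) = 3 (sole candidate).
(8,3) = 3 (sole candidate).
(8,6) = 7 (sole candidate).
(1,1) = 3 (sole candidate).
(5,4) = 7: row 5 has {1,2,3,4,5,8,9}; col 4 has {1,2,3,4,5,6,9}; box has {1,2,3,4,5,8,9} → only 7 remains.

7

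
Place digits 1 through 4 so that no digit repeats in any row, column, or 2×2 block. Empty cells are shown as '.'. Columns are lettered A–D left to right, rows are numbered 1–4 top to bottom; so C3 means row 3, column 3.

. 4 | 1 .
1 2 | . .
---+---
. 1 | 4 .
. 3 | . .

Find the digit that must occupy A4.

A1 = 3: row 1 has {1,4}; col 1 has {1}; box has {1,2,4} → only 3 remains.
D1 = 2: row 1 has {1,3,4}; col 4 has {}; box has {1} → only 2 remains.
C2 = 3: row 2 has {1,2}; col 3 has {1,4}; box has {1,2} → only 3 remains.
D2 = 4: row 2 has {1,2,3}; col 4 has {2}; box has {1,2,3} → only 4 remains.
A3 = 2: row 3 has {1,4}; col 1 has {1,3}; box has {1,3} → only 2 remains.
D3 = 3: row 3 has {1,2,4}; col 4 has {2,4}; box has {4} → only 3 remains.
A4 = 4: row 4 has {3}; col 1 has {1,2,3}; box has {1,2,3} → only 4 remains.

4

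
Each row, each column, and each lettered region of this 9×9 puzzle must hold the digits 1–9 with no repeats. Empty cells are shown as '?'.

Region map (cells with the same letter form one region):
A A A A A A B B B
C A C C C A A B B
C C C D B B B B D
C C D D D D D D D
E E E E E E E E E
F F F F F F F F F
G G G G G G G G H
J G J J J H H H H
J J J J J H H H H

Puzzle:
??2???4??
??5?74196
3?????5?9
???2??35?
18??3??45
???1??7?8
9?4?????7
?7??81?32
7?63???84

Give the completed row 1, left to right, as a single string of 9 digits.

r2c2 = 3 (sole candidate).
r2c4 = 8 (sole candidate).
r3c3 = 1 (sole candidate).
r3c5 = 2 (sole candidate).
r3c8 = 7 (sole candidate).
r4c9 = 1 (sole candidate).
r8c3 = 9 (sole candidate).
r8c7 = 6 (sole candidate).
r9c7 = 9 (sole candidate).
r1c8 = 1: row 1 has {2,4}; col 8 has {3,4,5,7,8,9}; region has {2,4,5,6,7,9} → only 1 remains.
r1c9 = 3: row 1 has {1,2,4}; col 9 has {1,2,4,5,6,7,8,9}; region has {1,2,4,5,6,7,9} → only 3 remains.
r2c1 = 2 (sole candidate).
r3c6 = 8 (sole candidate).
r5c3 = 7 (sole candidate).
r5c7 = 2 (sole candidate).
r6c3 = 3 (sole candidate).
r7c7 = 8 (sole candidate).
r9c6 = 5 (sole candidate).
r4c3 = 8 (sole candidate).
r9c5 = 1 (sole candidate).
r9c2 = 2 (sole candidate).
r1c1 = 8: in row 1, 8 can only go here (every other open cell in that row sees an 8).
r4c2 = 9 (hidden single in row 4).
r4c6 = 7 (hidden single in row 4).
r1c4 = 7: in row 1, 7 can only go here (every other open cell in that row sees a 7).
r7c2 = 1 (hidden single in row 7).
r7c6 = 3 (hidden single in row 7).
r7c8 = 2 (hidden single in row 7).
r6c8 = 6 (sole candidate).
r6c6 = 2 (hidden single in row 6).
r6c5 = 9 (hidden single in row 6).
r1c6 = 9: in row 1, 9 can only go here (every other open cell in that row sees a 9).
r5c6 = 6 (sole candidate).
r5c4 = 9 (sole candidate).
r4c1 = 6 (hidden single in column 1).
r3c2 = 4 (sole candidate).
r3c4 = 6 (sole candidate).
r4c5 = 4 (sole candidate).
r6c2 = 5 (sole candidate).
r7c4 = 5 (sole candidate).
r7c5 = 6 (sole candidate).
r8c4 = 4 (sole candidate).
r1c2 = 6: row 1 has {1,2,3,4,7,8,9}; col 2 has {1,2,3,4,5,7,8,9}; region has {1,2,3,4,7,8,9} → only 6 remains.
r1c5 = 5: row 1 has {1,2,3,4,6,7,8,9}; col 5 has {1,2,3,4,6,7,8,9}; region has {1,2,3,4,6,7,8,9} → only 5 remains.

862759413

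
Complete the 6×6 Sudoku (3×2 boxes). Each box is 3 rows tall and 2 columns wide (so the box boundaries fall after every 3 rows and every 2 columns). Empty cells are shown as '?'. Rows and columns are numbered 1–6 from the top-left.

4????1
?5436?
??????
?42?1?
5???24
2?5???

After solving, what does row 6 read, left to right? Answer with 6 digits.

215436

row 1, column 3 = 6 (sole candidate).
row 2, column 1 = 1 (sole candidate).
row 2, column 6 = 2 (sole candidate).
row 3, column 3 = 1 (sole candidate).
row 4, column 4 = 6 (sole candidate).
row 5, column 3 = 3 (sole candidate).
row 5, column 4 = 1 (sole candidate).
row 6, column 4 = 4: row 6 has {2,5}; col 4 has {1,3,6}; box has {1,2,3,5,6} → only 4 remains.
row 6, column 5 = 3: row 6 has {2,4,5}; col 5 has {1,2,6}; box has {1,2,4} → only 3 remains.
row 6, column 6 = 6: row 6 has {2,3,4,5}; col 6 has {1,2,4}; box has {1,2,3,4} → only 6 remains.
row 1, column 5 = 5 (sole candidate).
row 3, column 5 = 4 (sole candidate).
row 3, column 6 = 3 (sole candidate).
row 4, column 1 = 3 (sole candidate).
row 4, column 6 = 5 (sole candidate).
row 5, column 2 = 6 (sole candidate).
row 6, column 2 = 1: row 6 has {2,3,4,5,6}; col 2 has {4,5,6}; box has {2,3,4,5,6} → only 1 remains.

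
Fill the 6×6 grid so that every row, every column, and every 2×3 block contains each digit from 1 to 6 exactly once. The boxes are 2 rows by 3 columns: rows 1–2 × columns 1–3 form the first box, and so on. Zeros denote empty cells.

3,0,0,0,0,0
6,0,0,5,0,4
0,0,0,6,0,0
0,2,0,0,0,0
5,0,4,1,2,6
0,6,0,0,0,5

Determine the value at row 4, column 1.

1

row 1, column 4 = 2 (sole candidate).
row 1, column 6 = 1 (sole candidate).
row 2, column 2 = 1 (sole candidate).
row 2, column 3 = 2 (sole candidate).
row 2, column 5 = 3 (sole candidate).
row 4, column 6 = 3 (sole candidate).
row 5, column 2 = 3 (sole candidate).
row 6, column 3 = 1 (sole candidate).
row 6, column 5 = 4 (sole candidate).
row 1, column 3 = 5 (sole candidate).
row 1, column 5 = 6 (sole candidate).
row 3, column 3 = 3 (sole candidate).
row 3, column 6 = 2 (sole candidate).
row 4, column 3 = 6 (sole candidate).
row 4, column 4 = 4 (sole candidate).
row 6, column 1 = 2 (sole candidate).
row 6, column 4 = 3 (sole candidate).
row 1, column 2 = 4 (sole candidate).
row 3, column 2 = 5 (sole candidate).
row 3, column 5 = 1 (sole candidate).
row 4, column 1 = 1: row 4 has {2,3,4,6}; col 1 has {2,3,5,6}; box has {2,3,5,6} → only 1 remains.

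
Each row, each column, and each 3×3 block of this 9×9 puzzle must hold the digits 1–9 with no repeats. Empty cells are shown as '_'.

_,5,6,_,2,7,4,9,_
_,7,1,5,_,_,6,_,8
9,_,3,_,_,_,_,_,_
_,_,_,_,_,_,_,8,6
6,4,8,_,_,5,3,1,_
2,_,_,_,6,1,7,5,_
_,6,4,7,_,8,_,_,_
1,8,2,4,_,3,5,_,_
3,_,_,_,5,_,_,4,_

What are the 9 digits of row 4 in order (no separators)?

R1C1 = 8 (sole candidate).
R2C1 = 4 (sole candidate).
R2C6 = 9 (sole candidate).
R3C2 = 2 (sole candidate).
R3C7 = 1 (sole candidate).
R3C8 = 7 (sole candidate).
R3C9 = 5 (sole candidate).
R6C3 = 9 (sole candidate).
R6C9 = 4 (sole candidate).
R7C1 = 5 (sole candidate).
R8C5 = 9 (sole candidate).
R8C8 = 6 (sole candidate).
R8C9 = 7 (sole candidate).
R9C2 = 9 (sole candidate).
R9C3 = 7 (sole candidate).
R1C9 = 3 (sole candidate).
R2C5 = 3 (sole candidate).
R2C8 = 2 (sole candidate).
R4C1 = 7: row 4 has {6,8}; col 1 has {1,2,3,4,5,6,8,9}; box has {2,4,6,8,9} → only 7 remains.
R4C3 = 5: row 4 has {6,7,8}; col 3 has {1,2,3,4,6,7,8,9}; box has {2,4,6,7,8,9} → only 5 remains.
R4C5 = 4: row 4 has {5,6,7,8}; col 5 has {2,3,5,6,9}; box has {1,5,6} → only 4 remains.
R4C6 = 2: row 4 has {4,5,6,7,8}; col 6 has {1,3,5,7,8,9}; box has {1,4,5,6} → only 2 remains.
R4C7 = 9: row 4 has {2,4,5,6,7,8}; col 7 has {1,3,4,5,6,7}; box has {1,3,4,5,6,7,8} → only 9 remains.
R5C4 = 9 (sole candidate).
R5C5 = 7 (sole candidate).
R5C9 = 2 (sole candidate).
R6C2 = 3 (sole candidate).
R6C4 = 8 (sole candidate).
R7C5 = 1 (sole candidate).
R7C7 = 2 (sole candidate).
R7C8 = 3 (sole candidate).
R7C9 = 9 (sole candidate).
R9C6 = 6 (sole candidate).
R9C7 = 8 (sole candidate).
R9C9 = 1 (sole candidate).
R1C4 = 1 (sole candidate).
R3C4 = 6 (sole candidate).
R3C5 = 8 (sole candidate).
R3C6 = 4 (sole candidate).
R4C2 = 1: row 4 has {2,4,5,6,7,8,9}; col 2 has {2,3,4,5,6,7,8,9}; box has {2,3,4,5,6,7,8,9} → only 1 remains.
R4C4 = 3: row 4 has {1,2,4,5,6,7,8,9}; col 4 has {1,4,5,6,7,8,9}; box has {1,2,4,5,6,7,8,9} → only 3 remains.

715342986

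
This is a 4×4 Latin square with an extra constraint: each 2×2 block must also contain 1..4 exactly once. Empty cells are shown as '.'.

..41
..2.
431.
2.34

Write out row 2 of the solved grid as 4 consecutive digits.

1423

r1c1 = 3: row 1 has {1,4}; col 1 has {2,4}; box has {} → only 3 remains.
r1c2 = 2: row 1 has {1,3,4}; col 2 has {3}; box has {3} → only 2 remains.
r2c1 = 1: row 2 has {2}; col 1 has {2,3,4}; box has {2,3} → only 1 remains.
r2c2 = 4: row 2 has {1,2}; col 2 has {2,3}; box has {1,2,3} → only 4 remains.
r2c4 = 3: row 2 has {1,2,4}; col 4 has {1,4}; box has {1,2,4} → only 3 remains.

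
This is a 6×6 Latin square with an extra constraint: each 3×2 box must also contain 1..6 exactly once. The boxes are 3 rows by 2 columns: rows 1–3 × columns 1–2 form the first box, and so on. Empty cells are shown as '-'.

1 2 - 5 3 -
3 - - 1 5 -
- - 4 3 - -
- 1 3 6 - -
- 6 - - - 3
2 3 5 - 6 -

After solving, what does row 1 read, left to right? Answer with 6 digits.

r1c3 = 6: row 1 has {1,2,3,5}; col 3 has {3,4,5}; box has {1,3,4,5} → only 6 remains.
r1c6 = 4: row 1 has {1,2,3,5,6}; col 6 has {3}; box has {3,5} → only 4 remains.

126534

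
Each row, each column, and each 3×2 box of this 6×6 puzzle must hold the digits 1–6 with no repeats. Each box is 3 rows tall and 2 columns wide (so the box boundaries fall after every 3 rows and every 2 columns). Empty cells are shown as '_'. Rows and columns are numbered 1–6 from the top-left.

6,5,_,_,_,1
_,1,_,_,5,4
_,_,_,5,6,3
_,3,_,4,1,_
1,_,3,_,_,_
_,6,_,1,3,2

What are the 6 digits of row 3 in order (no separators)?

241563

r1c5 = 2: row 1 has {1,5,6}; col 5 has {1,3,5,6}; box has {1,3,4,5,6} → only 2 remains.
r5c5 = 4: row 5 has {1,3}; col 5 has {1,2,3,5,6}; box has {1,2,3} → only 4 remains.
r6c3 = 5: row 6 has {1,2,3,6}; col 3 has {3}; box has {1,3,4} → only 5 remains.
r1c3 = 4: row 1 has {1,2,5,6}; col 3 has {3,5}; box has {5} → only 4 remains.
r1c4 = 3: row 1 has {1,2,4,5,6}; col 4 has {1,4,5}; box has {4,5} → only 3 remains.
r5c2 = 2: row 5 has {1,3,4}; col 2 has {1,3,5,6}; box has {1,3,6} → only 2 remains.
r5c4 = 6: row 5 has {1,2,3,4}; col 4 has {1,3,4,5}; box has {1,3,4,5} → only 6 remains.
r5c6 = 5: row 5 has {1,2,3,4,6}; col 6 has {1,2,3,4}; box has {1,2,3,4} → only 5 remains.
r6c1 = 4: row 6 has {1,2,3,5,6}; col 1 has {1,6}; box has {1,2,3,6} → only 4 remains.
r2c4 = 2: row 2 has {1,4,5}; col 4 has {1,3,4,5,6}; box has {3,4,5} → only 2 remains.
r3c1 = 2: row 3 has {3,5,6}; col 1 has {1,4,6}; box has {1,5,6} → only 2 remains.
r3c2 = 4: row 3 has {2,3,5,6}; col 2 has {1,2,3,5,6}; box has {1,2,5,6} → only 4 remains.
r3c3 = 1: row 3 has {2,3,4,5,6}; col 3 has {3,4,5}; box has {2,3,4,5} → only 1 remains.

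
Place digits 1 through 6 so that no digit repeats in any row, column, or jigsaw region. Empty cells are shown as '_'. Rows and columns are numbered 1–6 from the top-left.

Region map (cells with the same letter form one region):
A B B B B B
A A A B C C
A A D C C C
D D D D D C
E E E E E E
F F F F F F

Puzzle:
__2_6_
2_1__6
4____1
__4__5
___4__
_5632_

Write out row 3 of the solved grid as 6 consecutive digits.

465231

r2c2 = 3 (sole candidate).
r2c4 = 5 (sole candidate).
r2c5 = 4 (sole candidate).
r3c2 = 6: row 3 has {1,4}; col 2 has {3,5}; region has {1,2,3,4} → only 6 remains.
r3c4 = 2: row 3 has {1,4,6}; col 4 has {3,4,5}; region has {1,4,5,6} → only 2 remains.
r3c5 = 3: row 3 has {1,2,4,6}; col 5 has {2,4,6}; region has {1,2,4,5,6} → only 3 remains.
r4c5 = 1 (sole candidate).
r5c5 = 5 (sole candidate).
r6c1 = 1 (sole candidate).
r6c6 = 4 (sole candidate).
r1c1 = 5 (sole candidate).
r1c4 = 1 (sole candidate).
r1c6 = 3 (sole candidate).
r3c3 = 5: row 3 has {1,2,3,4,6}; col 3 has {1,2,4,6}; region has {1,4} → only 5 remains.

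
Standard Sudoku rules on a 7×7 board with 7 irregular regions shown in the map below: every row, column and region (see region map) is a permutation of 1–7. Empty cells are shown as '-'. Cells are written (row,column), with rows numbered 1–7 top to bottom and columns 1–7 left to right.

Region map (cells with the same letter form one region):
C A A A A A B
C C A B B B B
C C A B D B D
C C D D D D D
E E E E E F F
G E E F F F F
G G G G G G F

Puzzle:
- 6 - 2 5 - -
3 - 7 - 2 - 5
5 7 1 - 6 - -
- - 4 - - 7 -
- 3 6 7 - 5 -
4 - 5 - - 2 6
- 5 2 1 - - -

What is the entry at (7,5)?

3

(1,1) = 1 (sole candidate).
(1,3) = 3 (sole candidate).
(1,6) = 4 (sole candidate).
(1,7) = 7 (sole candidate).
(2,2) = 4 (sole candidate).
(2,4) = 6 (sole candidate).
(2,6) = 1 (sole candidate).
(3,6) = 3 (sole candidate).
(3,7) = 2 (sole candidate).
(4,2) = 2 (sole candidate).
(5,1) = 2 (sole candidate).
(6,2) = 1 (sole candidate).
(6,4) = 3 (sole candidate).
(6,5) = 7 (sole candidate).
(7,5) = 3: row 7 has {1,2,5}; col 5 has {2,5,6,7}; region has {1,2,4,5} → only 3 remains.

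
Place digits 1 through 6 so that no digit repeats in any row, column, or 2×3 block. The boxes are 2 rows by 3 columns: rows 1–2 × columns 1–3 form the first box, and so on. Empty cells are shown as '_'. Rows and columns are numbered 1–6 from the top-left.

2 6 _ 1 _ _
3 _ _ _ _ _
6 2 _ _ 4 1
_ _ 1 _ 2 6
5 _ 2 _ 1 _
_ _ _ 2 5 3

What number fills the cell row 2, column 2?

row 1, column 5 = 3 (sole candidate).
row 2, column 5 = 6 (sole candidate).
row 4, column 1 = 4 (sole candidate).
row 5, column 6 = 4 (sole candidate).
row 6, column 1 = 1 (sole candidate).
row 6, column 2 = 4 (sole candidate).
row 6, column 3 = 6 (sole candidate).
row 1, column 6 = 5 (sole candidate).
row 2, column 4 = 4 (sole candidate).
row 2, column 6 = 2 (sole candidate).
row 5, column 2 = 3 (sole candidate).
row 5, column 4 = 6 (sole candidate).
row 1, column 3 = 4 (sole candidate).
row 2, column 3 = 5 (sole candidate).
row 3, column 3 = 3 (sole candidate).
row 3, column 4 = 5 (sole candidate).
row 4, column 2 = 5 (sole candidate).
row 4, column 4 = 3 (sole candidate).
row 2, column 2 = 1: row 2 has {2,3,4,5,6}; col 2 has {2,3,4,5,6}; box has {2,3,4,5,6} → only 1 remains.

1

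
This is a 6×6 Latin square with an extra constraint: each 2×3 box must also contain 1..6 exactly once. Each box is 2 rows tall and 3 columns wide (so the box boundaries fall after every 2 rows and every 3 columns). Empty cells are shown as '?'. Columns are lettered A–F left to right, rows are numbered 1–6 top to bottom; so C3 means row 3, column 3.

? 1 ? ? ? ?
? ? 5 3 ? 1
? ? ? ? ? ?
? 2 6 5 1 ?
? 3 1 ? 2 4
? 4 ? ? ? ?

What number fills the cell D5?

B2 = 6: row 2 has {1,3,5}; col 2 has {1,2,3,4}; box has {1,5} → only 6 remains.
E2 = 4: row 2 has {1,3,5,6}; col 5 has {1,2}; box has {1,3} → only 4 remains.
B3 = 5: row 3 has {}; col 2 has {1,2,3,4,6}; box has {2,6} → only 5 remains.
F4 = 3: row 4 has {1,2,5,6}; col 6 has {1,4}; box has {1,5} → only 3 remains.
D5 = 6: row 5 has {1,2,3,4}; col 4 has {3,5}; box has {2,4} → only 6 remains.

6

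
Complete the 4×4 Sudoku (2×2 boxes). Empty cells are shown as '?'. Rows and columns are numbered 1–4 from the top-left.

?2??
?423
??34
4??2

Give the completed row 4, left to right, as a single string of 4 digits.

r1c4 = 1: row 1 has {2}; col 4 has {2,3,4}; box has {2,3} → only 1 remains.
r2c1 = 1: row 2 has {2,3,4}; col 1 has {4}; box has {2,4} → only 1 remains.
r3c1 = 2: row 3 has {3,4}; col 1 has {1,4}; box has {4} → only 2 remains.
r3c2 = 1: row 3 has {2,3,4}; col 2 has {2,4}; box has {2,4} → only 1 remains.
r4c2 = 3: row 4 has {2,4}; col 2 has {1,2,4}; box has {1,2,4} → only 3 remains.
r4c3 = 1: row 4 has {2,3,4}; col 3 has {2,3}; box has {2,3,4} → only 1 remains.

4312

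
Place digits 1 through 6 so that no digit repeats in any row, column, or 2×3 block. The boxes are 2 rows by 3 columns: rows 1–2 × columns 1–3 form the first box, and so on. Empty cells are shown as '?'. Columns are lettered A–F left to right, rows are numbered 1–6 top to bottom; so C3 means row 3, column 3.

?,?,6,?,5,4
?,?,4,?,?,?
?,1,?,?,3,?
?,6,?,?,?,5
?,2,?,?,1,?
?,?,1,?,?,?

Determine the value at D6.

B1 = 3: row 1 has {4,5,6}; col 2 has {1,2,6}; box has {4,6} → only 3 remains.
B2 = 5: row 2 has {4}; col 2 has {1,2,3,6}; box has {3,4,6} → only 5 remains.
B6 = 4: row 6 has {1}; col 2 has {1,2,3,5,6}; box has {1,2} → only 4 remains.
D4 = 1: in row 4, 1 can only go here (every other open cell in that row sees a 1).
D1 = 2: row 1 has {3,4,5,6}; col 4 has {1}; box has {4,5} → only 2 remains.
E2 = 6: row 2 has {4,5}; col 5 has {1,3,5}; box has {2,4,5} → only 6 remains.
E6 = 2: row 6 has {1,4}; col 5 has {1,3,5,6}; box has {1} → only 2 remains.
A1 = 1: row 1 has {2,3,4,5,6}; col 1 has {}; box has {3,4,5,6} → only 1 remains.
A2 = 2: row 2 has {4,5,6}; col 1 has {1}; box has {1,3,4,5,6} → only 2 remains.
D2 = 3: row 2 has {2,4,5,6}; col 4 has {1,2}; box has {2,4,5,6} → only 3 remains.
F2 = 1: row 2 has {2,3,4,5,6}; col 6 has {4,5}; box has {2,3,4,5,6} → only 1 remains.
E4 = 4: row 4 has {1,5,6}; col 5 has {1,2,3,5,6}; box has {1,3,5} → only 4 remains.
D3 = 6: row 3 has {1,3}; col 4 has {1,2,3}; box has {1,3,4,5} → only 6 remains.
F3 = 2: row 3 has {1,3,6}; col 6 has {1,4,5}; box has {1,3,4,5,6} → only 2 remains.
A4 = 3: row 4 has {1,4,5,6}; col 1 has {1,2}; box has {1,6} → only 3 remains.
C4 = 2: row 4 has {1,3,4,5,6}; col 3 has {1,4,6}; box has {1,3,6} → only 2 remains.
D6 = 5: row 6 has {1,2,4}; col 4 has {1,2,3,6}; box has {1,2} → only 5 remains.

5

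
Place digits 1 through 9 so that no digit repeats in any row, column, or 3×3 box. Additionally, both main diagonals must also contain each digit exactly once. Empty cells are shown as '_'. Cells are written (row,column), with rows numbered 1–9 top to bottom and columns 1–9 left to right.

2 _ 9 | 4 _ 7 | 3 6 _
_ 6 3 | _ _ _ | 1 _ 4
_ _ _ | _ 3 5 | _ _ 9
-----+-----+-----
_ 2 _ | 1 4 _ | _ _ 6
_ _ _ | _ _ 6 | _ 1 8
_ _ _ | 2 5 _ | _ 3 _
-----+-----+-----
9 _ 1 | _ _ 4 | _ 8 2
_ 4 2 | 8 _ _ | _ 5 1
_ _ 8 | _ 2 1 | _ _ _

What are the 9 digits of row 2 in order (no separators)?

563982174

(1,9) = 5 (sole candidate).
(2,4) = 9: row 2 has {1,3,4,6}; col 4 has {1,2,4,8}; box has {3,4,5,7} → only 9 remains.
(2,5) = 8: row 2 has {1,3,4,6,9}; col 5 has {2,3,4,5}; box has {3,4,5,7,9} → only 8 remains.
(2,6) = 2: row 2 has {1,3,4,6,8,9}; col 6 has {1,4,5,6,7}; box has {3,4,5,7,8,9} → only 2 remains.
(2,8) = 7: row 2 has {1,2,3,4,6,8,9}; col 8 has {1,3,5,6,8}; box has {1,3,4,5,6,9}; anti-diagonal has {1,2,4,5} → only 7 remains.
(3,4) = 6 (sole candidate).
(3,7) = 8 (sole candidate).
(3,8) = 2 (sole candidate).
(4,8) = 9 (sole candidate).
(5,5) = 9 (sole candidate).
(6,6) = 8 (sole candidate).
(6,9) = 7 (sole candidate).
(7,7) = 7 (sole candidate).
(9,8) = 4 (sole candidate).
(9,9) = 3 (sole candidate).
(1,5) = 1 (sole candidate).
(2,1) = 5: row 2 has {1,2,3,4,6,7,8,9}; col 1 has {2,9}; box has {2,3,6,9} → only 5 remains.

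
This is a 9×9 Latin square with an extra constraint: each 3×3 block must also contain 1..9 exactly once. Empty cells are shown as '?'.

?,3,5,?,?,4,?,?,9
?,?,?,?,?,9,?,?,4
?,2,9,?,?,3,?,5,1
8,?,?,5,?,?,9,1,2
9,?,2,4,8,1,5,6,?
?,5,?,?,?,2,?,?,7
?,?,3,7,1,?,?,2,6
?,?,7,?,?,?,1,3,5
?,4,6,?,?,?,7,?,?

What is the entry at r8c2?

8

r4c3 = 4: row 4 has {1,2,5,8,9}; col 3 has {2,3,5,6,7,9}; box has {2,5,8,9} → only 4 remains.
r5c2 = 7: row 5 has {1,2,4,5,6,8,9}; col 2 has {2,3,4,5}; box has {2,4,5,8,9} → only 7 remains.
r5c9 = 3: row 5 has {1,2,4,5,6,7,8,9}; col 9 has {1,2,4,5,6,7,9}; box has {1,2,5,6,7,9} → only 3 remains.
r6c3 = 1: row 6 has {2,5,7}; col 3 has {2,3,4,5,6,7,9}; box has {2,4,5,7,8,9} → only 1 remains.
r7c1 = 5: row 7 has {1,2,3,6,7}; col 1 has {8,9}; box has {3,4,6,7} → only 5 remains.
r7c6 = 8: row 7 has {1,2,3,5,6,7}; col 6 has {1,2,3,4,9}; box has {1,7} → only 8 remains.
r7c7 = 4: row 7 has {1,2,3,5,6,7,8}; col 7 has {1,5,7,9}; box has {1,2,3,5,6,7} → only 4 remains.
r8c1 = 2: row 8 has {1,3,5,7}; col 1 has {5,8,9}; box has {3,4,5,6,7} → only 2 remains.
r8c6 = 6: row 8 has {1,2,3,5,7}; col 6 has {1,2,3,4,8,9}; box has {1,7,8} → only 6 remains.
r9c1 = 1: row 9 has {4,6,7}; col 1 has {2,5,8,9}; box has {2,3,4,5,6,7} → only 1 remains.
r9c6 = 5: row 9 has {1,4,6,7}; col 6 has {1,2,3,4,6,8,9}; box has {1,6,7,8} → only 5 remains.
r9c9 = 8: row 9 has {1,4,5,6,7}; col 9 has {1,2,3,4,5,6,7,9}; box has {1,2,3,4,5,6,7} → only 8 remains.
r2c3 = 8: row 2 has {4,9}; col 3 has {1,2,3,4,5,6,7,9}; box has {2,3,5,9} → only 8 remains.
r2c8 = 7: row 2 has {4,8,9}; col 8 has {1,2,3,5,6}; box has {1,4,5,9} → only 7 remains.
r4c2 = 6: row 4 has {1,2,4,5,8,9}; col 2 has {2,3,4,5,7}; box has {1,2,4,5,7,8,9} → only 6 remains.
r4c6 = 7: row 4 has {1,2,4,5,6,8,9}; col 6 has {1,2,3,4,5,6,8,9}; box has {1,2,4,5,8} → only 7 remains.
r6c1 = 3: row 6 has {1,2,5,7}; col 1 has {1,2,5,8,9}; box has {1,2,4,5,6,7,8,9} → only 3 remains.
r6c7 = 8: row 6 has {1,2,3,5,7}; col 7 has {1,4,5,7,9}; box has {1,2,3,5,6,7,9} → only 8 remains.
r6c8 = 4: row 6 has {1,2,3,5,7,8}; col 8 has {1,2,3,5,6,7}; box has {1,2,3,5,6,7,8,9} → only 4 remains.
r7c2 = 9: row 7 has {1,2,3,4,5,6,7,8}; col 2 has {2,3,4,5,6,7}; box has {1,2,3,4,5,6,7} → only 9 remains.
r8c2 = 8: row 8 has {1,2,3,5,6,7}; col 2 has {2,3,4,5,6,7,9}; box has {1,2,3,4,5,6,7,9} → only 8 remains.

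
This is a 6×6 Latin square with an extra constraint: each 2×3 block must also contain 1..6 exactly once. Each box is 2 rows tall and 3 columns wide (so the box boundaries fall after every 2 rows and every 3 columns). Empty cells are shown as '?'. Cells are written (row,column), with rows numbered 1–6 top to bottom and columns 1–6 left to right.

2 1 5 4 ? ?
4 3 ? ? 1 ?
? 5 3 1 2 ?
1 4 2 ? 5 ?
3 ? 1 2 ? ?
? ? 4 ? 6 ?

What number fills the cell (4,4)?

(1,5) = 3 (sole candidate).
(1,6) = 6 (sole candidate).
(2,3) = 6 (sole candidate).
(2,4) = 5 (sole candidate).
(2,6) = 2 (sole candidate).
(3,1) = 6 (sole candidate).
(3,6) = 4 (sole candidate).
(4,6) = 3 (sole candidate).
(5,2) = 6 (sole candidate).
(5,5) = 4 (sole candidate).
(5,6) = 5 (sole candidate).
(6,1) = 5 (sole candidate).
(6,2) = 2 (sole candidate).
(6,4) = 3 (sole candidate).
(6,6) = 1 (sole candidate).
(4,4) = 6: row 4 has {1,2,3,4,5}; col 4 has {1,2,3,4,5}; box has {1,2,3,4,5} → only 6 remains.

6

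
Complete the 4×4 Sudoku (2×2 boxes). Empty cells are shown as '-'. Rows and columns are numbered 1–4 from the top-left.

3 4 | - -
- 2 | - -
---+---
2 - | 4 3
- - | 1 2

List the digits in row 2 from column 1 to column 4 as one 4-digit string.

1234

r1c3 = 2 (sole candidate).
r1c4 = 1 (sole candidate).
r2c1 = 1: row 2 has {2}; col 1 has {2,3}; box has {2,3,4} → only 1 remains.
r2c3 = 3: row 2 has {1,2}; col 3 has {1,2,4}; box has {1,2} → only 3 remains.
r2c4 = 4: row 2 has {1,2,3}; col 4 has {1,2,3}; box has {1,2,3} → only 4 remains.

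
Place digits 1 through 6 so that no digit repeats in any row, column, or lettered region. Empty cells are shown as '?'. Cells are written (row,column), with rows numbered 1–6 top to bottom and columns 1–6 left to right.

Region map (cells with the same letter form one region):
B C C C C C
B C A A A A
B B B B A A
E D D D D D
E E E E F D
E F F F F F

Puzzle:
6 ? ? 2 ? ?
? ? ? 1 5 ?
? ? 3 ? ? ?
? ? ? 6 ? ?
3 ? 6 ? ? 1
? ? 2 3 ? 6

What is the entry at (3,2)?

(2,3) = 4: row 2 has {1,5}; col 3 has {2,3,6}; region has {1,5} → only 4 remains.
(3,6) = 2: row 3 has {3}; col 6 has {1,6}; region has {1,4,5} → only 2 remains.
(4,3) = 5: row 4 has {6}; col 3 has {2,3,4,6}; region has {1,6} → only 5 remains.
(5,5) = 4: row 5 has {1,3,6}; col 5 has {5}; region has {2,3,6} → only 4 remains.
(6,5) = 1: row 6 has {2,3,6}; col 5 has {4,5}; region has {2,3,4,6} → only 1 remains.
(1,3) = 1: row 1 has {2,6}; col 3 has {2,3,4,5,6}; region has {2} → only 1 remains.
(1,5) = 3: row 1 has {1,2,6}; col 5 has {1,4,5}; region has {1,2} → only 3 remains.
(2,1) = 2: row 2 has {1,4,5}; col 1 has {3,6}; region has {3,6} → only 2 remains.
(2,2) = 6: row 2 has {1,2,4,5}; col 2 has {}; region has {1,2,3} → only 6 remains.
(2,6) = 3: row 2 has {1,2,4,5,6}; col 6 has {1,2,6}; region has {1,2,4,5} → only 3 remains.
(3,5) = 6: row 3 has {2,3}; col 5 has {1,3,4,5}; region has {1,2,3,4,5} → only 6 remains.
(4,5) = 2: row 4 has {5,6}; col 5 has {1,3,4,5,6}; region has {1,5,6} → only 2 remains.
(4,6) = 4: row 4 has {2,5,6}; col 6 has {1,2,3,6}; region has {1,2,5,6} → only 4 remains.
(5,4) = 5: row 5 has {1,3,4,6}; col 4 has {1,2,3,6}; region has {3,6} → only 5 remains.
(6,1) = 4: row 6 has {1,2,3,6}; col 1 has {2,3,6}; region has {3,5,6} → only 4 remains.
(6,2) = 5: row 6 has {1,2,3,4,6}; col 2 has {6}; region has {1,2,3,4,6} → only 5 remains.
(1,2) = 4: row 1 has {1,2,3,6}; col 2 has {5,6}; region has {1,2,3,6} → only 4 remains.
(1,6) = 5: row 1 has {1,2,3,4,6}; col 6 has {1,2,3,4,6}; region has {1,2,3,4,6} → only 5 remains.
(3,2) = 1: row 3 has {2,3,6}; col 2 has {4,5,6}; region has {2,3,6} → only 1 remains.

1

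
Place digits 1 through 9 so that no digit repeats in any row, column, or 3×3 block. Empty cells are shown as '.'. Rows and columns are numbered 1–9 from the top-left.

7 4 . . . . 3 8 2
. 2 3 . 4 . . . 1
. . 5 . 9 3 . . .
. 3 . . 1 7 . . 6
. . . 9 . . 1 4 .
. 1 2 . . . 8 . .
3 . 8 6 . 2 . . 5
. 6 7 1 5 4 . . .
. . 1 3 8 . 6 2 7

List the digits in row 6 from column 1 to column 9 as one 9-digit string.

R1C4 = 5 (sole candidate).
R1C5 = 6 (sole candidate).
R1C6 = 1 (sole candidate).
R2C6 = 8 (sole candidate).
R3C2 = 8 (sole candidate).
R3C9 = 4 (sole candidate).
R5C3 = 6 (sole candidate).
R5C6 = 5 (sole candidate).
R5C9 = 3 (sole candidate).
R6C4 = 4: row 6 has {1,2,8}; col 4 has {1,3,5,6,9}; box has {1,5,7,9} → only 4 remains.
R6C5 = 3: row 6 has {1,2,4,8}; col 5 has {1,4,5,6,8,9}; box has {1,4,5,7,9} → only 3 remains.
R6C6 = 6: row 6 has {1,2,3,4,8}; col 6 has {1,2,3,4,5,7,8}; box has {1,3,4,5,7,9} → only 6 remains.
R6C9 = 9: row 6 has {1,2,3,4,6,8}; col 9 has {1,2,3,4,5,6,7}; box has {1,3,4,6,8} → only 9 remains.
R7C2 = 9 (sole candidate).
R7C5 = 7 (sole candidate).
R7C7 = 4 (sole candidate).
R7C8 = 1 (sole candidate).
R8C1 = 2 (sole candidate).
R8C7 = 9 (sole candidate).
R8C8 = 3 (sole candidate).
R8C9 = 8 (sole candidate).
R9C2 = 5 (sole candidate).
R9C6 = 9 (sole candidate).
R1C3 = 9 (sole candidate).
R2C1 = 6 (sole candidate).
R2C4 = 7 (sole candidate).
R2C7 = 5 (sole candidate).
R2C8 = 9 (sole candidate).
R3C1 = 1 (sole candidate).
R3C4 = 2 (sole candidate).
R3C7 = 7 (sole candidate).
R3C8 = 6 (sole candidate).
R4C3 = 4 (sole candidate).
R4C4 = 8 (sole candidate).
R4C7 = 2 (sole candidate).
R4C8 = 5 (sole candidate).
R5C1 = 8 (sole candidate).
R5C2 = 7 (sole candidate).
R5C5 = 2 (sole candidate).
R6C1 = 5: row 6 has {1,2,3,4,6,8,9}; col 1 has {1,2,3,6,7,8}; box has {1,2,3,4,6,7,8} → only 5 remains.
R6C8 = 7: row 6 has {1,2,3,4,5,6,8,9}; col 8 has {1,2,3,4,5,6,8,9}; box has {1,2,3,4,5,6,8,9} → only 7 remains.

512436879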